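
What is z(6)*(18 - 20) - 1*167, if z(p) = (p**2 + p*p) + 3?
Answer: -317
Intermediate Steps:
z(p) = 3 + 2*p**2 (z(p) = (p**2 + p**2) + 3 = 2*p**2 + 3 = 3 + 2*p**2)
z(6)*(18 - 20) - 1*167 = (3 + 2*6**2)*(18 - 20) - 1*167 = (3 + 2*36)*(-2) - 167 = (3 + 72)*(-2) - 167 = 75*(-2) - 167 = -150 - 167 = -317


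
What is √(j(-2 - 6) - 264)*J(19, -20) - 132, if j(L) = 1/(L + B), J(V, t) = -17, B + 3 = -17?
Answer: -132 - 17*I*√51751/14 ≈ -132.0 - 276.24*I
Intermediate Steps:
B = -20 (B = -3 - 17 = -20)
j(L) = 1/(-20 + L) (j(L) = 1/(L - 20) = 1/(-20 + L))
√(j(-2 - 6) - 264)*J(19, -20) - 132 = √(1/(-20 + (-2 - 6)) - 264)*(-17) - 132 = √(1/(-20 - 8) - 264)*(-17) - 132 = √(1/(-28) - 264)*(-17) - 132 = √(-1/28 - 264)*(-17) - 132 = √(-7393/28)*(-17) - 132 = (I*√51751/14)*(-17) - 132 = -17*I*√51751/14 - 132 = -132 - 17*I*√51751/14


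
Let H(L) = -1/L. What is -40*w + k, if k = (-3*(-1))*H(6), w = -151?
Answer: 12079/2 ≈ 6039.5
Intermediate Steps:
k = -½ (k = (-3*(-1))*(-1/6) = 3*(-1*⅙) = 3*(-⅙) = -½ ≈ -0.50000)
-40*w + k = -40*(-151) - ½ = 6040 - ½ = 12079/2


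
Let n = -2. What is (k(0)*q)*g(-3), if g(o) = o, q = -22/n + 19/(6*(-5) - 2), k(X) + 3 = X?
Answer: 2997/32 ≈ 93.656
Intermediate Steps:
k(X) = -3 + X
q = 333/32 (q = -22/(-2) + 19/(6*(-5) - 2) = -22*(-½) + 19/(-30 - 2) = 11 + 19/(-32) = 11 + 19*(-1/32) = 11 - 19/32 = 333/32 ≈ 10.406)
(k(0)*q)*g(-3) = ((-3 + 0)*(333/32))*(-3) = -3*333/32*(-3) = -999/32*(-3) = 2997/32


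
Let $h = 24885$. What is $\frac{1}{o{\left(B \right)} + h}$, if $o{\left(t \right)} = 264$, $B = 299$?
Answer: $\frac{1}{25149} \approx 3.9763 \cdot 10^{-5}$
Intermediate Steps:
$\frac{1}{o{\left(B \right)} + h} = \frac{1}{264 + 24885} = \frac{1}{25149}$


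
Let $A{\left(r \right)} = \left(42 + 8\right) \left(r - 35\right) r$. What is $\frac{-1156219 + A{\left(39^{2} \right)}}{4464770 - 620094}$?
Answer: $\frac{111854081}{3844676} \approx 29.093$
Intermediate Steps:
$A{\left(r \right)} = r \left(-1750 + 50 r\right)$ ($A{\left(r \right)} = 50 \left(-35 + r\right) r = \left(-1750 + 50 r\right) r = r \left(-1750 + 50 r\right)$)
$\frac{-1156219 + A{\left(39^{2} \right)}}{4464770 - 620094} = \frac{-1156219 + 50 \cdot 39^{2} \left(-35 + 39^{2}\right)}{4464770 - 620094} = \frac{-1156219 + 50 \cdot 1521 \left(-35 + 1521\right)}{3844676} = \left(-1156219 + 50 \cdot 1521 \cdot 1486\right) \frac{1}{3844676} = \left(-1156219 + 113010300\right) \frac{1}{3844676} = 111854081 \cdot \frac{1}{3844676} = \frac{111854081}{3844676}$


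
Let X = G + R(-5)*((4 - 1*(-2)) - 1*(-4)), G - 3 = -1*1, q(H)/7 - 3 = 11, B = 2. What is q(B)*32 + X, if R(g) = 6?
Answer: 3198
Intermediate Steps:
q(H) = 98 (q(H) = 21 + 7*11 = 21 + 77 = 98)
G = 2 (G = 3 - 1*1 = 3 - 1 = 2)
X = 62 (X = 2 + 6*((4 - 1*(-2)) - 1*(-4)) = 2 + 6*((4 + 2) + 4) = 2 + 6*(6 + 4) = 2 + 6*10 = 2 + 60 = 62)
q(B)*32 + X = 98*32 + 62 = 3136 + 62 = 3198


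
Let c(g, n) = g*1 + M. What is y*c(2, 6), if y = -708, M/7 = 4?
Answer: -21240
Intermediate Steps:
M = 28 (M = 7*4 = 28)
c(g, n) = 28 + g (c(g, n) = g*1 + 28 = g + 28 = 28 + g)
y*c(2, 6) = -708*(28 + 2) = -708*30 = -21240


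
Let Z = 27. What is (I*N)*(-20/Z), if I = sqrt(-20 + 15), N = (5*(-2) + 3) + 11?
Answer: -80*I*sqrt(5)/27 ≈ -6.6254*I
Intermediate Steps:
N = 4 (N = (-10 + 3) + 11 = -7 + 11 = 4)
I = I*sqrt(5) (I = sqrt(-5) = I*sqrt(5) ≈ 2.2361*I)
(I*N)*(-20/Z) = ((I*sqrt(5))*4)*(-20/27) = (4*I*sqrt(5))*(-20*1/27) = (4*I*sqrt(5))*(-20/27) = -80*I*sqrt(5)/27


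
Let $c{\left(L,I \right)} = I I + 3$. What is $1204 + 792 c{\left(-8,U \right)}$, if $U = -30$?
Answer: $716380$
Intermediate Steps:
$c{\left(L,I \right)} = 3 + I^{2}$ ($c{\left(L,I \right)} = I^{2} + 3 = 3 + I^{2}$)
$1204 + 792 c{\left(-8,U \right)} = 1204 + 792 \left(3 + \left(-30\right)^{2}\right) = 1204 + 792 \left(3 + 900\right) = 1204 + 792 \cdot 903 = 1204 + 715176 = 716380$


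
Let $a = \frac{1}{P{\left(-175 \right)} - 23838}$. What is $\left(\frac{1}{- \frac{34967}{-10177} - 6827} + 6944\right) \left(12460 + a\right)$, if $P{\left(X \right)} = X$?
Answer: $\frac{48093231698222934743}{555848217452} \approx 8.6522 \cdot 10^{7}$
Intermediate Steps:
$a = - \frac{1}{24013}$ ($a = \frac{1}{-175 - 23838} = \frac{1}{-24013} = - \frac{1}{24013} \approx -4.1644 \cdot 10^{-5}$)
$\left(\frac{1}{- \frac{34967}{-10177} - 6827} + 6944\right) \left(12460 + a\right) = \left(\frac{1}{- \frac{34967}{-10177} - 6827} + 6944\right) \left(12460 - \frac{1}{24013}\right) = \left(\frac{1}{\left(-34967\right) \left(- \frac{1}{10177}\right) - 6827} + 6944\right) \frac{299201979}{24013} = \left(\frac{1}{\frac{34967}{10177} - 6827} + 6944\right) \frac{299201979}{24013} = \left(\frac{1}{- \frac{69443412}{10177}} + 6944\right) \frac{299201979}{24013} = \left(- \frac{10177}{69443412} + 6944\right) \frac{299201979}{24013} = \frac{482215042751}{69443412} \cdot \frac{299201979}{24013} = \frac{48093231698222934743}{555848217452}$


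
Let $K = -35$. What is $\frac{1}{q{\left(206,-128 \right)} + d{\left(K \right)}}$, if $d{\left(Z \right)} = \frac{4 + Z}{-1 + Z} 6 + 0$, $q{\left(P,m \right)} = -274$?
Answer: $- \frac{6}{1613} \approx -0.0037198$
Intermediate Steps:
$d{\left(Z \right)} = \frac{6 \left(4 + Z\right)}{-1 + Z}$ ($d{\left(Z \right)} = \frac{4 + Z}{-1 + Z} 6 + 0 = \frac{6 \left(4 + Z\right)}{-1 + Z} + 0 = \frac{6 \left(4 + Z\right)}{-1 + Z}$)
$\frac{1}{q{\left(206,-128 \right)} + d{\left(K \right)}} = \frac{1}{-274 + \frac{6 \left(4 - 35\right)}{-1 - 35}} = \frac{1}{-274 + 6 \frac{1}{-36} \left(-31\right)} = \frac{1}{-274 + 6 \left(- \frac{1}{36}\right) \left(-31\right)} = \frac{1}{-274 + \frac{31}{6}} = \frac{1}{- \frac{1613}{6}} = - \frac{6}{1613}$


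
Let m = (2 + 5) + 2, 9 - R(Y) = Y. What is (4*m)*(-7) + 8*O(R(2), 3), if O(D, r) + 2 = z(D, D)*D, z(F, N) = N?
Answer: 124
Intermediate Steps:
R(Y) = 9 - Y
m = 9 (m = 7 + 2 = 9)
O(D, r) = -2 + D² (O(D, r) = -2 + D*D = -2 + D²)
(4*m)*(-7) + 8*O(R(2), 3) = (4*9)*(-7) + 8*(-2 + (9 - 1*2)²) = 36*(-7) + 8*(-2 + (9 - 2)²) = -252 + 8*(-2 + 7²) = -252 + 8*(-2 + 49) = -252 + 8*47 = -252 + 376 = 124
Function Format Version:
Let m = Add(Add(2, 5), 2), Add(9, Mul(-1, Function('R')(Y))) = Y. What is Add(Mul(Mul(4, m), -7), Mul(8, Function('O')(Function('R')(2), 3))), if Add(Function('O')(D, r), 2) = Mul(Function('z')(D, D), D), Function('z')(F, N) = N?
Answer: 124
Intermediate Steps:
Function('R')(Y) = Add(9, Mul(-1, Y))
m = 9 (m = Add(7, 2) = 9)
Function('O')(D, r) = Add(-2, Pow(D, 2)) (Function('O')(D, r) = Add(-2, Mul(D, D)) = Add(-2, Pow(D, 2)))
Add(Mul(Mul(4, m), -7), Mul(8, Function('O')(Function('R')(2), 3))) = Add(Mul(Mul(4, 9), -7), Mul(8, Add(-2, Pow(Add(9, Mul(-1, 2)), 2)))) = Add(Mul(36, -7), Mul(8, Add(-2, Pow(Add(9, -2), 2)))) = Add(-252, Mul(8, Add(-2, Pow(7, 2)))) = Add(-252, Mul(8, Add(-2, 49))) = Add(-252, Mul(8, 47)) = Add(-252, 376) = 124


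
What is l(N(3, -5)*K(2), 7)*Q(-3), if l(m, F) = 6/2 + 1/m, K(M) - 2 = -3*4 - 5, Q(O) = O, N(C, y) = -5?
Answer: -226/25 ≈ -9.0400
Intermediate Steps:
K(M) = -15 (K(M) = 2 + (-3*4 - 5) = 2 + (-12 - 5) = 2 - 17 = -15)
l(m, F) = 3 + 1/m (l(m, F) = 6*(½) + 1/m = 3 + 1/m)
l(N(3, -5)*K(2), 7)*Q(-3) = (3 + 1/(-5*(-15)))*(-3) = (3 + 1/75)*(-3) = (226/75)*(-3) = -226/25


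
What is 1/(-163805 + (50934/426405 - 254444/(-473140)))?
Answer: -3362487695/550790086961032 ≈ -6.1048e-6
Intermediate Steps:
1/(-163805 + (50934/426405 - 254444/(-473140))) = 1/(-163805 + (50934*(1/426405) - 254444*(-1/473140))) = 1/(-163805 + (16978/142135 + 63611/118285)) = 1/(-163805 + 2209918443/3362487695) = 1/(-550790086961032/3362487695) = -3362487695/550790086961032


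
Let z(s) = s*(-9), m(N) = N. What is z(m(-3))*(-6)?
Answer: -162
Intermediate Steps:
z(s) = -9*s
z(m(-3))*(-6) = -9*(-3)*(-6) = 27*(-6) = -162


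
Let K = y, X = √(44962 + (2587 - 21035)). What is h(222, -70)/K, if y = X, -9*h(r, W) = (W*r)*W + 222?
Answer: -181337*√2946/13257 ≈ -742.43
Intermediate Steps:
h(r, W) = -74/3 - r*W²/9 (h(r, W) = -((W*r)*W + 222)/9 = -(r*W² + 222)/9 = -(222 + r*W²)/9 = -74/3 - r*W²/9)
X = 3*√2946 (X = √(44962 - 18448) = √26514 = 3*√2946 ≈ 162.83)
y = 3*√2946 ≈ 162.83
K = 3*√2946 ≈ 162.83
h(222, -70)/K = (-74/3 - ⅑*222*(-70)²)/((3*√2946)) = (-74/3 - ⅑*222*4900)*(√2946/8838) = (-74/3 - 362600/3)*(√2946/8838) = -181337*√2946/13257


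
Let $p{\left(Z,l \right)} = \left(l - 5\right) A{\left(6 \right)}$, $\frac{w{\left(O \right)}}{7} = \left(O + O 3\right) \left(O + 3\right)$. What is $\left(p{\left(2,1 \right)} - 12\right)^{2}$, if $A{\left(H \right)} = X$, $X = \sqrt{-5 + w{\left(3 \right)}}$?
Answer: $8128 + 96 \sqrt{499} \approx 10272.0$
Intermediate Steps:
$w{\left(O \right)} = 28 O \left(3 + O\right)$ ($w{\left(O \right)} = 7 \left(O + O 3\right) \left(O + 3\right) = 7 \left(O + 3 O\right) \left(3 + O\right) = 7 \cdot 4 O \left(3 + O\right) = 28 O \left(3 + O\right)$)
$X = \sqrt{499}$ ($X = \sqrt{-5 + 28 \cdot 3 \left(3 + 3\right)} = \sqrt{-5 + 28 \cdot 3 \cdot 6} = \sqrt{-5 + 504} = \sqrt{499} \approx 22.338$)
$A{\left(H \right)} = \sqrt{499}$
$p{\left(Z,l \right)} = \sqrt{499} \left(-5 + l\right)$ ($p{\left(Z,l \right)} = \left(l - 5\right) \sqrt{499} = \left(-5 + l\right) \sqrt{499} = \sqrt{499} \left(-5 + l\right)$)
$\left(p{\left(2,1 \right)} - 12\right)^{2} = \left(\sqrt{499} \left(-5 + 1\right) - 12\right)^{2} = \left(\sqrt{499} \left(-4\right) - 12\right)^{2} = \left(- 4 \sqrt{499} - 12\right)^{2} = \left(-12 - 4 \sqrt{499}\right)^{2}$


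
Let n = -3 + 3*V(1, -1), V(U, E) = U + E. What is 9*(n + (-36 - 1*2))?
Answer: -369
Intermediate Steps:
V(U, E) = E + U
n = -3 (n = -3 + 3*(-1 + 1) = -3 + 3*0 = -3 + 0 = -3)
9*(n + (-36 - 1*2)) = 9*(-3 + (-36 - 1*2)) = 9*(-3 + (-36 - 2)) = 9*(-3 - 38) = 9*(-41) = -369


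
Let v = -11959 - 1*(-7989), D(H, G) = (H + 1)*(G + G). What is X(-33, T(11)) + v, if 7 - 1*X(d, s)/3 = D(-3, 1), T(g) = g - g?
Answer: -3937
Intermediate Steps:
D(H, G) = 2*G*(1 + H) (D(H, G) = (1 + H)*(2*G) = 2*G*(1 + H))
v = -3970 (v = -11959 + 7989 = -3970)
T(g) = 0
X(d, s) = 33 (X(d, s) = 21 - 6*(1 - 3) = 21 - 6*(-2) = 21 - 3*(-4) = 21 + 12 = 33)
X(-33, T(11)) + v = 33 - 3970 = -3937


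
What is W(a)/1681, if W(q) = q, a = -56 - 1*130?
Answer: -186/1681 ≈ -0.11065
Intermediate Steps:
a = -186 (a = -56 - 130 = -186)
W(a)/1681 = -186/1681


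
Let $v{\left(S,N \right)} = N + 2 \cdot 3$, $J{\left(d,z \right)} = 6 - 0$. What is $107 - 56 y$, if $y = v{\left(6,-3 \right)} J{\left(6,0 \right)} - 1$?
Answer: $-845$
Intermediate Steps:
$J{\left(d,z \right)} = 6$ ($J{\left(d,z \right)} = 6 + 0 = 6$)
$v{\left(S,N \right)} = 6 + N$ ($v{\left(S,N \right)} = N + 6 = 6 + N$)
$y = 17$ ($y = \left(6 - 3\right) 6 - 1 = 3 \cdot 6 - 1 = 18 - 1 = 17$)
$107 - 56 y = 107 - 952 = -845$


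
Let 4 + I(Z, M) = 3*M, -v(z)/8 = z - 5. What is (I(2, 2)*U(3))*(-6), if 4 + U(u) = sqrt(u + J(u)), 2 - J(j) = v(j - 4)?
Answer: 48 - 12*I*sqrt(43) ≈ 48.0 - 78.689*I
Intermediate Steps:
v(z) = 40 - 8*z (v(z) = -8*(z - 5) = -8*(-5 + z) = 40 - 8*z)
J(j) = -70 + 8*j (J(j) = 2 - (40 - 8*(j - 4)) = 2 - (40 - 8*(-4 + j)) = 2 - (40 + (32 - 8*j)) = 2 - (72 - 8*j) = 2 + (-72 + 8*j) = -70 + 8*j)
U(u) = -4 + sqrt(-70 + 9*u) (U(u) = -4 + sqrt(u + (-70 + 8*u)) = -4 + sqrt(-70 + 9*u))
I(Z, M) = -4 + 3*M
(I(2, 2)*U(3))*(-6) = ((-4 + 3*2)*(-4 + sqrt(-70 + 9*3)))*(-6) = ((-4 + 6)*(-4 + sqrt(-70 + 27)))*(-6) = (2*(-4 + sqrt(-43)))*(-6) = (2*(-4 + I*sqrt(43)))*(-6) = (-8 + 2*I*sqrt(43))*(-6) = 48 - 12*I*sqrt(43)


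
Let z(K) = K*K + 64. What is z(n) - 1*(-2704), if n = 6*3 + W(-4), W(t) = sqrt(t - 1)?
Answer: 3087 + 36*I*sqrt(5) ≈ 3087.0 + 80.498*I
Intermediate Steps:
W(t) = sqrt(-1 + t)
n = 18 + I*sqrt(5) (n = 6*3 + sqrt(-1 - 4) = 18 + sqrt(-5) = 18 + I*sqrt(5) ≈ 18.0 + 2.2361*I)
z(K) = 64 + K**2 (z(K) = K**2 + 64 = 64 + K**2)
z(n) - 1*(-2704) = (64 + (18 + I*sqrt(5))**2) - 1*(-2704) = (64 + (18 + I*sqrt(5))**2) + 2704 = 2768 + (18 + I*sqrt(5))**2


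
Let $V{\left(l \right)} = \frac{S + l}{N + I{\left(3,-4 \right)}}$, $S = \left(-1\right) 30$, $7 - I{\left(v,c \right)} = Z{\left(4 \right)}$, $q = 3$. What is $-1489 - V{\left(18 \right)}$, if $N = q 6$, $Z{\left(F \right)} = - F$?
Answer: $- \frac{43169}{29} \approx -1488.6$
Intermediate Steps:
$I{\left(v,c \right)} = 11$ ($I{\left(v,c \right)} = 7 - \left(-1\right) 4 = 7 - -4 = 7 + 4 = 11$)
$N = 18$ ($N = 3 \cdot 6 = 18$)
$S = -30$
$V{\left(l \right)} = - \frac{30}{29} + \frac{l}{29}$ ($V{\left(l \right)} = \frac{-30 + l}{18 + 11} = \frac{-30 + l}{29} = \left(-30 + l\right) \frac{1}{29} = - \frac{30}{29} + \frac{l}{29}$)
$-1489 - V{\left(18 \right)} = -1489 - \left(- \frac{30}{29} + \frac{1}{29} \cdot 18\right) = -1489 - \left(- \frac{30}{29} + \frac{18}{29}\right) = -1489 - - \frac{12}{29} = -1489 + \frac{12}{29} = - \frac{43169}{29}$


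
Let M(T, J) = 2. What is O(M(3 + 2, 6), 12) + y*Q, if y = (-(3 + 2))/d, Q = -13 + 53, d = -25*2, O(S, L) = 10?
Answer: 14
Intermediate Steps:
d = -50
Q = 40
y = ⅒ (y = -(3 + 2)/(-50) = -1*5*(-1/50) = -5*(-1/50) = ⅒ ≈ 0.10000)
O(M(3 + 2, 6), 12) + y*Q = 10 + (⅒)*40 = 10 + 4 = 14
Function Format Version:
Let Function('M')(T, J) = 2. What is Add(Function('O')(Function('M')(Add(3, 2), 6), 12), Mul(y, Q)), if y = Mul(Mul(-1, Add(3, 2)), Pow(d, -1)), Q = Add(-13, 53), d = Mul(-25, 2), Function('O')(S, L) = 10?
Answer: 14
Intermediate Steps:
d = -50
Q = 40
y = Rational(1, 10) (y = Mul(Mul(-1, Add(3, 2)), Pow(-50, -1)) = Mul(Mul(-1, 5), Rational(-1, 50)) = Mul(-5, Rational(-1, 50)) = Rational(1, 10) ≈ 0.10000)
Add(Function('O')(Function('M')(Add(3, 2), 6), 12), Mul(y, Q)) = Add(10, Mul(Rational(1, 10), 40)) = Add(10, 4) = 14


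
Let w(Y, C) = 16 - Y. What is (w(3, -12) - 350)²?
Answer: 113569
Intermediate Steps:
(w(3, -12) - 350)² = ((16 - 1*3) - 350)² = ((16 - 3) - 350)² = (13 - 350)² = (-337)² = 113569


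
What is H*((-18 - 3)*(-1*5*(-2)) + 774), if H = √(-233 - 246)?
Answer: 564*I*√479 ≈ 12344.0*I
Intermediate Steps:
H = I*√479 (H = √(-479) = I*√479 ≈ 21.886*I)
H*((-18 - 3)*(-1*5*(-2)) + 774) = (I*√479)*((-18 - 3)*(-1*5*(-2)) + 774) = (I*√479)*(-(-105)*(-2) + 774) = (I*√479)*(-21*10 + 774) = (I*√479)*(-210 + 774) = (I*√479)*564 = 564*I*√479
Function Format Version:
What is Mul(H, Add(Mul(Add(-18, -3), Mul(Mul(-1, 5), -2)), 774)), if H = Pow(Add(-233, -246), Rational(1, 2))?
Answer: Mul(564, I, Pow(479, Rational(1, 2))) ≈ Mul(12344., I)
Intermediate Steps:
H = Mul(I, Pow(479, Rational(1, 2))) (H = Pow(-479, Rational(1, 2)) = Mul(I, Pow(479, Rational(1, 2))) ≈ Mul(21.886, I))
Mul(H, Add(Mul(Add(-18, -3), Mul(Mul(-1, 5), -2)), 774)) = Mul(Mul(I, Pow(479, Rational(1, 2))), Add(Mul(Add(-18, -3), Mul(Mul(-1, 5), -2)), 774)) = Mul(Mul(I, Pow(479, Rational(1, 2))), Add(Mul(-21, Mul(-5, -2)), 774)) = Mul(Mul(I, Pow(479, Rational(1, 2))), Add(Mul(-21, 10), 774)) = Mul(Mul(I, Pow(479, Rational(1, 2))), Add(-210, 774)) = Mul(Mul(I, Pow(479, Rational(1, 2))), 564) = Mul(564, I, Pow(479, Rational(1, 2)))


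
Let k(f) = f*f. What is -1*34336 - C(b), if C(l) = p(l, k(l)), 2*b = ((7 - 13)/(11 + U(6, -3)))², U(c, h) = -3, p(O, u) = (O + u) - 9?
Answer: -35151217/1024 ≈ -34327.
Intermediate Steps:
k(f) = f²
p(O, u) = -9 + O + u
b = 9/32 (b = ((7 - 13)/(11 - 3))²/2 = (-6/8)²/2 = (-6*⅛)²/2 = (-¾)²/2 = (½)*(9/16) = 9/32 ≈ 0.28125)
C(l) = -9 + l + l²
-1*34336 - C(b) = -1*34336 - (-9 + 9/32 + (9/32)²) = -34336 - (-9 + 9/32 + 81/1024) = -34336 - 1*(-8847/1024) = -34336 + 8847/1024 = -35151217/1024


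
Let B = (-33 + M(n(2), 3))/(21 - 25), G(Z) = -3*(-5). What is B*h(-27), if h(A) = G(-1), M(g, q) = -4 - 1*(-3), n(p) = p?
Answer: 255/2 ≈ 127.50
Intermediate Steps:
M(g, q) = -1 (M(g, q) = -4 + 3 = -1)
G(Z) = 15
h(A) = 15
B = 17/2 (B = (-33 - 1)/(21 - 25) = -34/(-4) = -34*(-¼) = 17/2 ≈ 8.5000)
B*h(-27) = (17/2)*15 = 255/2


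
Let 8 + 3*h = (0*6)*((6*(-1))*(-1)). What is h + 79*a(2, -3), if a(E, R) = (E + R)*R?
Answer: 703/3 ≈ 234.33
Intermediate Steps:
a(E, R) = R*(E + R)
h = -8/3 (h = -8/3 + ((0*6)*((6*(-1))*(-1)))/3 = -8/3 + (0*(-6*(-1)))/3 = -8/3 + (0*6)/3 = -8/3 + (⅓)*0 = -8/3 + 0 = -8/3 ≈ -2.6667)
h + 79*a(2, -3) = -8/3 + 79*(-3*(2 - 3)) = -8/3 + 79*(-3*(-1)) = -8/3 + 79*3 = -8/3 + 237 = 703/3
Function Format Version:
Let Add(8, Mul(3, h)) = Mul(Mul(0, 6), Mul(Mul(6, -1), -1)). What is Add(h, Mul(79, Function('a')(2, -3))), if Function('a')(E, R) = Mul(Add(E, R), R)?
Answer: Rational(703, 3) ≈ 234.33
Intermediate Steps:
Function('a')(E, R) = Mul(R, Add(E, R))
h = Rational(-8, 3) (h = Add(Rational(-8, 3), Mul(Rational(1, 3), Mul(Mul(0, 6), Mul(Mul(6, -1), -1)))) = Add(Rational(-8, 3), Mul(Rational(1, 3), Mul(0, Mul(-6, -1)))) = Add(Rational(-8, 3), Mul(Rational(1, 3), Mul(0, 6))) = Add(Rational(-8, 3), Mul(Rational(1, 3), 0)) = Add(Rational(-8, 3), 0) = Rational(-8, 3) ≈ -2.6667)
Add(h, Mul(79, Function('a')(2, -3))) = Add(Rational(-8, 3), Mul(79, Mul(-3, Add(2, -3)))) = Add(Rational(-8, 3), Mul(79, Mul(-3, -1))) = Add(Rational(-8, 3), Mul(79, 3)) = Add(Rational(-8, 3), 237) = Rational(703, 3)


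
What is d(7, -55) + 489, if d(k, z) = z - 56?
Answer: 378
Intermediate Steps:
d(k, z) = -56 + z
d(7, -55) + 489 = (-56 - 55) + 489 = -111 + 489 = 378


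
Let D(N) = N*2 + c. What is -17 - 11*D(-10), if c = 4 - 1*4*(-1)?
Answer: 115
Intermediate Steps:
c = 8 (c = 4 - 4*(-1) = 4 - 1*(-4) = 4 + 4 = 8)
D(N) = 8 + 2*N (D(N) = N*2 + 8 = 2*N + 8 = 8 + 2*N)
-17 - 11*D(-10) = -17 - 11*(8 + 2*(-10)) = -17 - 11*(8 - 20) = -17 - 11*(-12) = -17 + 132 = 115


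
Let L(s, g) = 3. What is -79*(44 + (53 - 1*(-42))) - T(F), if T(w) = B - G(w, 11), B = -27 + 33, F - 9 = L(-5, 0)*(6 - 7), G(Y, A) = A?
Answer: -10976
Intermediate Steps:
F = 6 (F = 9 + 3*(6 - 7) = 9 + 3*(-1) = 9 - 3 = 6)
B = 6
T(w) = -5 (T(w) = 6 - 1*11 = 6 - 11 = -5)
-79*(44 + (53 - 1*(-42))) - T(F) = -79*(44 + (53 - 1*(-42))) - 1*(-5) = -79*(44 + (53 + 42)) + 5 = -79*(44 + 95) + 5 = -79*139 + 5 = -10981 + 5 = -10976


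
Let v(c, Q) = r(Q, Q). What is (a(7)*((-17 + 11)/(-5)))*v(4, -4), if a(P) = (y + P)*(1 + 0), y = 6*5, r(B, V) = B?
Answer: -888/5 ≈ -177.60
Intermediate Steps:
v(c, Q) = Q
y = 30
a(P) = 30 + P (a(P) = (30 + P)*(1 + 0) = (30 + P)*1 = 30 + P)
(a(7)*((-17 + 11)/(-5)))*v(4, -4) = ((30 + 7)*((-17 + 11)/(-5)))*(-4) = (37*(-6*(-1/5)))*(-4) = (37*(6/5))*(-4) = (222/5)*(-4) = -888/5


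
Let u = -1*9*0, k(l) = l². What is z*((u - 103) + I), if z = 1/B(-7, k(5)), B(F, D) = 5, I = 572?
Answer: 469/5 ≈ 93.800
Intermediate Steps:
u = 0 (u = -9*0 = 0)
z = ⅕ (z = 1/5 = ⅕ ≈ 0.20000)
z*((u - 103) + I) = ((0 - 103) + 572)/5 = (-103 + 572)/5 = (⅕)*469 = 469/5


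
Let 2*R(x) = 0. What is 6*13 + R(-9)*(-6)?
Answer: 78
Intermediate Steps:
R(x) = 0 (R(x) = (½)*0 = 0)
6*13 + R(-9)*(-6) = 6*13 + 0*(-6) = 78 + 0 = 78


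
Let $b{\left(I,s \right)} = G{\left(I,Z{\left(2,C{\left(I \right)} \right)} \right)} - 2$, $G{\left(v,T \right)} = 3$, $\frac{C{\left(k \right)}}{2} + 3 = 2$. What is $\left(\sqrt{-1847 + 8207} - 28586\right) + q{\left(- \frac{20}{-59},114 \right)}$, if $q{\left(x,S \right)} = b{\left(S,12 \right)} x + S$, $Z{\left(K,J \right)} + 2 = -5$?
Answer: $- \frac{1679828}{59} + 2 \sqrt{1590} \approx -28392.0$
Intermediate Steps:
$C{\left(k \right)} = -2$ ($C{\left(k \right)} = -6 + 2 \cdot 2 = -6 + 4 = -2$)
$Z{\left(K,J \right)} = -7$ ($Z{\left(K,J \right)} = -2 - 5 = -7$)
$b{\left(I,s \right)} = 1$ ($b{\left(I,s \right)} = 3 - 2 = 1$)
$q{\left(x,S \right)} = S + x$ ($q{\left(x,S \right)} = 1 x + S = x + S = S + x$)
$\left(\sqrt{-1847 + 8207} - 28586\right) + q{\left(- \frac{20}{-59},114 \right)} = \left(\sqrt{-1847 + 8207} - 28586\right) + \left(114 - \frac{20}{-59}\right) = \left(\sqrt{6360} - 28586\right) + \left(114 - - \frac{20}{59}\right) = \left(2 \sqrt{1590} - 28586\right) + \left(114 + \frac{20}{59}\right) = \left(-28586 + 2 \sqrt{1590}\right) + \frac{6746}{59} = - \frac{1679828}{59} + 2 \sqrt{1590}$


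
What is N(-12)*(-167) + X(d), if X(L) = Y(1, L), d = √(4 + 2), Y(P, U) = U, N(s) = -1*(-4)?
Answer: -668 + √6 ≈ -665.55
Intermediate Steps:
N(s) = 4
d = √6 ≈ 2.4495
X(L) = L
N(-12)*(-167) + X(d) = 4*(-167) + √6 = -668 + √6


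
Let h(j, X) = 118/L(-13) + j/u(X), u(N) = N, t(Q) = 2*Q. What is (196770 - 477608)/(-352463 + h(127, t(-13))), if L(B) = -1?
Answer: 7301788/9167233 ≈ 0.79651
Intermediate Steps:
h(j, X) = -118 + j/X (h(j, X) = 118/(-1) + j/X = 118*(-1) + j/X = -118 + j/X)
(196770 - 477608)/(-352463 + h(127, t(-13))) = (196770 - 477608)/(-352463 + (-118 + 127/((2*(-13))))) = -280838/(-352463 + (-118 + 127/(-26))) = -280838/(-352463 + (-118 + 127*(-1/26))) = -280838/(-352463 + (-118 - 127/26)) = -280838/(-352463 - 3195/26) = -280838/(-9167233/26) = -280838*(-26/9167233) = 7301788/9167233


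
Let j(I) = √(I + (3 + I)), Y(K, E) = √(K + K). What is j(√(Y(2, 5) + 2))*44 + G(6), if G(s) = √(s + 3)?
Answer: 3 + 44*√7 ≈ 119.41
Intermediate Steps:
Y(K, E) = √2*√K (Y(K, E) = √(2*K) = √2*√K)
G(s) = √(3 + s)
j(I) = √(3 + 2*I)
j(√(Y(2, 5) + 2))*44 + G(6) = √(3 + 2*√(√2*√2 + 2))*44 + √(3 + 6) = √(3 + 2*√(2 + 2))*44 + √9 = √(3 + 2*√4)*44 + 3 = √(3 + 2*2)*44 + 3 = √(3 + 4)*44 + 3 = √7*44 + 3 = 44*√7 + 3 = 3 + 44*√7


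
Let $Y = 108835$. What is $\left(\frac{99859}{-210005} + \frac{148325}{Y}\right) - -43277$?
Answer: $\frac{197830962609767}{4571178835} \approx 43278.0$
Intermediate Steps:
$\left(\frac{99859}{-210005} + \frac{148325}{Y}\right) - -43277 = \left(\frac{99859}{-210005} + \frac{148325}{108835}\right) - -43277 = \left(99859 \left(- \frac{1}{210005}\right) + 148325 \cdot \frac{1}{108835}\right) + 43277 = \left(- \frac{99859}{210005} + \frac{29665}{21767}\right) + 43277 = \frac{4056167472}{4571178835} + 43277 = \frac{197830962609767}{4571178835}$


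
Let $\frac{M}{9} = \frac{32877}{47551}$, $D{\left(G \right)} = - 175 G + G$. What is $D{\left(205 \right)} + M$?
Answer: $- \frac{1695848277}{47551} \approx -35664.0$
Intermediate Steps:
$D{\left(G \right)} = - 174 G$
$M = \frac{295893}{47551}$ ($M = 9 \cdot \frac{32877}{47551} = \frac{295893}{47551} \approx 6.2226$)
$D{\left(205 \right)} + M = \left(-174\right) 205 + \frac{295893}{47551} = -35670 + \frac{295893}{47551} = - \frac{1695848277}{47551}$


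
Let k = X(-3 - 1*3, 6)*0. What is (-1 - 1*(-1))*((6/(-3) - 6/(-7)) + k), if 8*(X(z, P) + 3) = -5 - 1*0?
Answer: 0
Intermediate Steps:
X(z, P) = -29/8 (X(z, P) = -3 + (-5 - 1*0)/8 = -3 + (-5 + 0)/8 = -3 + (1/8)*(-5) = -3 - 5/8 = -29/8)
k = 0 (k = -29/8*0 = 0)
(-1 - 1*(-1))*((6/(-3) - 6/(-7)) + k) = (-1 - 1*(-1))*((6/(-3) - 6/(-7)) + 0) = (-1 + 1)*((6*(-1/3) - 6*(-1/7)) + 0) = 0*((-2 + 6/7) + 0) = 0*(-8/7 + 0) = 0*(-8/7) = 0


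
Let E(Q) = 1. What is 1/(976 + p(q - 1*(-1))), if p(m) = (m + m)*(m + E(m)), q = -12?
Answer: 1/1196 ≈ 0.00083612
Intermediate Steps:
p(m) = 2*m*(1 + m) (p(m) = (m + m)*(m + 1) = (2*m)*(1 + m) = 2*m*(1 + m))
1/(976 + p(q - 1*(-1))) = 1/(976 + 2*(-12 - 1*(-1))*(1 + (-12 - 1*(-1)))) = 1/(976 + 2*(-12 + 1)*(1 + (-12 + 1))) = 1/(976 + 2*(-11)*(1 - 11)) = 1/(976 + 2*(-11)*(-10)) = 1/(976 + 220) = 1/1196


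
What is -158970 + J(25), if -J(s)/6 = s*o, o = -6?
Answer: -158070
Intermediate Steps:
J(s) = 36*s (J(s) = -6*s*(-6) = -(-36)*s = 36*s)
-158970 + J(25) = -158970 + 36*25 = -158970 + 900 = -158070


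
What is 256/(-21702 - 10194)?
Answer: -32/3987 ≈ -0.0080261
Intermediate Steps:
256/(-21702 - 10194) = 256/(-31896) = -1/31896*256 = -32/3987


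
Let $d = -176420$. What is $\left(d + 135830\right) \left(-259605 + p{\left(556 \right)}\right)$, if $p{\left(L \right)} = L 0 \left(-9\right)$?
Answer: $10537366950$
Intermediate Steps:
$p{\left(L \right)} = 0$ ($p{\left(L \right)} = 0 \left(-9\right) = 0$)
$\left(d + 135830\right) \left(-259605 + p{\left(556 \right)}\right) = \left(-176420 + 135830\right) \left(-259605 + 0\right) = \left(-40590\right) \left(-259605\right) = 10537366950$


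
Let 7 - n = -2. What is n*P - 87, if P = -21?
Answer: -276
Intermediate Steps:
n = 9 (n = 7 - 1*(-2) = 7 + 2 = 9)
n*P - 87 = 9*(-21) - 87 = -189 - 87 = -276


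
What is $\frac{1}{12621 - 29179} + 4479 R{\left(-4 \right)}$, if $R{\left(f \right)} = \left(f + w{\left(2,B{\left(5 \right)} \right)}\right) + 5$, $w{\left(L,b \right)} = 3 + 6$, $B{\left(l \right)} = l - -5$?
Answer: $\frac{741632819}{16558} \approx 44790.0$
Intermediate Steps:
$B{\left(l \right)} = 5 + l$ ($B{\left(l \right)} = l + 5 = 5 + l$)
$w{\left(L,b \right)} = 9$
$R{\left(f \right)} = 14 + f$ ($R{\left(f \right)} = \left(f + 9\right) + 5 = \left(9 + f\right) + 5 = 14 + f$)
$\frac{1}{12621 - 29179} + 4479 R{\left(-4 \right)} = \frac{1}{12621 - 29179} + 4479 \left(14 - 4\right) = \frac{1}{-16558} + 4479 \cdot 10 = - \frac{1}{16558} + 44790 = \frac{741632819}{16558}$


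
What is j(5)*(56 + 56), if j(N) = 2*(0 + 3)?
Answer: 672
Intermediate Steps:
j(N) = 6 (j(N) = 2*3 = 6)
j(5)*(56 + 56) = 6*(56 + 56) = 6*112 = 672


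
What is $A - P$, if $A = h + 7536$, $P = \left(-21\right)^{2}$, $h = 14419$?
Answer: $21514$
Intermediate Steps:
$P = 441$
$A = 21955$ ($A = 14419 + 7536 = 21955$)
$A - P = 21955 - 441 = 21514$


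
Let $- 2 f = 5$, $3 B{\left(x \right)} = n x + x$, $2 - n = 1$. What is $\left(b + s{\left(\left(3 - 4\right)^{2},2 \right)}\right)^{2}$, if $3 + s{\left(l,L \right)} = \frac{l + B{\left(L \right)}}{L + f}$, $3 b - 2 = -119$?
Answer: $\frac{19600}{9} \approx 2177.8$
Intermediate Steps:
$n = 1$ ($n = 2 - 1 = 1$)
$B{\left(x \right)} = \frac{2 x}{3}$ ($B{\left(x \right)} = \frac{1 x + x}{3} = \frac{x + x}{3} = \frac{2 x}{3}$)
$f = - \frac{5}{2}$ ($f = \left(- \frac{1}{2}\right) 5 = - \frac{5}{2} \approx -2.5$)
$b = -39$ ($b = \frac{2}{3} + \frac{1}{3} \left(-119\right) = \frac{2}{3} - \frac{119}{3} = -39$)
$s{\left(l,L \right)} = -3 + \frac{l + \frac{2 L}{3}}{- \frac{5}{2} + L}$ ($s{\left(l,L \right)} = -3 + \frac{l + \frac{2 L}{3}}{L - \frac{5}{2}} = -3 + \frac{l + \frac{2 L}{3}}{- \frac{5}{2} + L}$)
$\left(b + s{\left(\left(3 - 4\right)^{2},2 \right)}\right)^{2} = \left(-39 + \frac{45 - 28 + 6 \left(3 - 4\right)^{2}}{3 \left(-5 + 2 \cdot 2\right)}\right)^{2} = \left(-39 + \frac{45 - 28 + 6 \left(-1\right)^{2}}{3 \left(-5 + 4\right)}\right)^{2} = \left(-39 + \frac{45 - 28 + 6 \cdot 1}{3 \left(-1\right)}\right)^{2} = \left(-39 + \frac{1}{3} \left(-1\right) \left(45 - 28 + 6\right)\right)^{2} = \left(-39 + \frac{1}{3} \left(-1\right) 23\right)^{2} = \left(-39 - \frac{23}{3}\right)^{2} = \left(- \frac{140}{3}\right)^{2} = \frac{19600}{9}$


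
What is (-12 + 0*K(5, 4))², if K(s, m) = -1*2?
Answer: 144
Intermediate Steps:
K(s, m) = -2
(-12 + 0*K(5, 4))² = (-12 + 0*(-2))² = (-12 + 0)² = (-12)² = 144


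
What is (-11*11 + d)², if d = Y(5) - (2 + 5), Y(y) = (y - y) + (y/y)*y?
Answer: 15129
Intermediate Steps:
Y(y) = y (Y(y) = 0 + 1*y = 0 + y = y)
d = -2 (d = 5 - (2 + 5) = 5 - 1*7 = 5 - 7 = -2)
(-11*11 + d)² = (-11*11 - 2)² = (-121 - 2)² = (-123)² = 15129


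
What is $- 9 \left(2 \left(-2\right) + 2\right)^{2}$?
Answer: $-36$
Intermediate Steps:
$- 9 \left(2 \left(-2\right) + 2\right)^{2} = - 9 \left(-4 + 2\right)^{2} = - 9 \left(-2\right)^{2} = \left(-9\right) 4 = -36$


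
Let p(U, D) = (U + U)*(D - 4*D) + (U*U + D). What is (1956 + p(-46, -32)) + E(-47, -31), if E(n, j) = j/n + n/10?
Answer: -2254139/470 ≈ -4796.0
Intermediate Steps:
E(n, j) = n/10 + j/n (E(n, j) = j/n + n*(1/10) = j/n + n/10 = n/10 + j/n)
p(U, D) = D + U**2 - 6*D*U (p(U, D) = (2*U)*(-3*D) + (U**2 + D) = -6*D*U + (D + U**2) = D + U**2 - 6*D*U)
(1956 + p(-46, -32)) + E(-47, -31) = (1956 + (-32 + (-46)**2 - 6*(-32)*(-46))) + ((1/10)*(-47) - 31/(-47)) = (1956 + (-32 + 2116 - 8832)) + (-47/10 - 31*(-1/47)) = (1956 - 6748) + (-47/10 + 31/47) = -4792 - 1899/470 = -2254139/470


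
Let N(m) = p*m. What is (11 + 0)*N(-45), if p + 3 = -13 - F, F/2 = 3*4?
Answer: 19800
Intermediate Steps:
F = 24 (F = 2*(3*4) = 2*12 = 24)
p = -40 (p = -3 + (-13 - 1*24) = -3 + (-13 - 24) = -3 - 37 = -40)
N(m) = -40*m
(11 + 0)*N(-45) = (11 + 0)*(-40*(-45)) = 11*1800 = 19800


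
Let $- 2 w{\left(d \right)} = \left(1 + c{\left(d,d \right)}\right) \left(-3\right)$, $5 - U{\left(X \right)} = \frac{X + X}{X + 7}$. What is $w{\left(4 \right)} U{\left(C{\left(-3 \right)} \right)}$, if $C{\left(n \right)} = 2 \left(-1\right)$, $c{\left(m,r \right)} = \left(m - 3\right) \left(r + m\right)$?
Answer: $\frac{783}{10} \approx 78.3$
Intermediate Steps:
$c{\left(m,r \right)} = \left(-3 + m\right) \left(m + r\right)$
$C{\left(n \right)} = -2$
$U{\left(X \right)} = 5 - \frac{2 X}{7 + X}$ ($U{\left(X \right)} = 5 - \frac{X + X}{X + 7} = 5 - \frac{2 X}{7 + X}$)
$w{\left(d \right)} = \frac{3}{2} - 9 d + 3 d^{2}$ ($w{\left(d \right)} = - \frac{\left(1 + \left(d^{2} - 3 d - 3 d + d d\right)\right) \left(-3\right)}{2} = - \frac{\left(1 + \left(d^{2} - 3 d - 3 d + d^{2}\right)\right) \left(-3\right)}{2} = - \frac{\left(1 + \left(- 6 d + 2 d^{2}\right)\right) \left(-3\right)}{2} = - \frac{\left(1 - 6 d + 2 d^{2}\right) \left(-3\right)}{2} = - \frac{-3 - 6 d^{2} + 18 d}{2} = \frac{3}{2} - 9 d + 3 d^{2}$)
$w{\left(4 \right)} U{\left(C{\left(-3 \right)} \right)} = \left(\frac{3}{2} - 36 + 3 \cdot 4^{2}\right) \frac{35 + 3 \left(-2\right)}{7 - 2} = \left(\frac{3}{2} - 36 + 3 \cdot 16\right) \frac{35 - 6}{5} = \left(\frac{3}{2} - 36 + 48\right) \frac{1}{5} \cdot 29 = \frac{27}{2} \cdot \frac{29}{5} = \frac{783}{10}$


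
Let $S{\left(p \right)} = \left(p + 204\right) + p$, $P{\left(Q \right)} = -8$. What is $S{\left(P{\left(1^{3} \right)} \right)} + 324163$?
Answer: $324351$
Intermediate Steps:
$S{\left(p \right)} = 204 + 2 p$ ($S{\left(p \right)} = \left(204 + p\right) + p = 204 + 2 p$)
$S{\left(P{\left(1^{3} \right)} \right)} + 324163 = \left(204 + 2 \left(-8\right)\right) + 324163 = \left(204 - 16\right) + 324163 = 188 + 324163 = 324351$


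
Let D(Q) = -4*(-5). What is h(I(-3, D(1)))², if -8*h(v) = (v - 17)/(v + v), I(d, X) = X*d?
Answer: 5929/921600 ≈ 0.0064334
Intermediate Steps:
D(Q) = 20
h(v) = -(-17 + v)/(16*v) (h(v) = -(v - 17)/(8*(v + v)) = -(-17 + v)/(8*(2*v)) = -(-17 + v)*1/(2*v)/8 = -(-17 + v)/(16*v))
h(I(-3, D(1)))² = ((17 - 20*(-3))/(16*((20*(-3)))))² = ((1/16)*(17 - 1*(-60))/(-60))² = ((1/16)*(-1/60)*(17 + 60))² = ((1/16)*(-1/60)*77)² = (-77/960)² = 5929/921600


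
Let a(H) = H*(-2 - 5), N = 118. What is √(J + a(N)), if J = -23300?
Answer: I*√24126 ≈ 155.33*I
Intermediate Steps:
a(H) = -7*H (a(H) = H*(-7) = -7*H)
√(J + a(N)) = √(-23300 - 7*118) = √(-23300 - 826) = √(-24126) = I*√24126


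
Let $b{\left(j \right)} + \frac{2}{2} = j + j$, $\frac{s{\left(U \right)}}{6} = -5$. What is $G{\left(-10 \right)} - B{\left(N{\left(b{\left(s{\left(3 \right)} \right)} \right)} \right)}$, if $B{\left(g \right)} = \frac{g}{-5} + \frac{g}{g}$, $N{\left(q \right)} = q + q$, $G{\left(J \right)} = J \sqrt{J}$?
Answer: $- \frac{127}{5} - 10 i \sqrt{10} \approx -25.4 - 31.623 i$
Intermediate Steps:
$s{\left(U \right)} = -30$ ($s{\left(U \right)} = 6 \left(-5\right) = -30$)
$b{\left(j \right)} = -1 + 2 j$ ($b{\left(j \right)} = -1 + \left(j + j\right) = -1 + 2 j$)
$G{\left(J \right)} = J^{\frac{3}{2}}$
$N{\left(q \right)} = 2 q$
$B{\left(g \right)} = 1 - \frac{g}{5}$ ($B{\left(g \right)} = g \left(- \frac{1}{5}\right) + 1 = - \frac{g}{5} + 1 = 1 - \frac{g}{5}$)
$G{\left(-10 \right)} - B{\left(N{\left(b{\left(s{\left(3 \right)} \right)} \right)} \right)} = \left(-10\right)^{\frac{3}{2}} - \left(1 - \frac{2 \left(-1 + 2 \left(-30\right)\right)}{5}\right) = - 10 i \sqrt{10} - \left(1 - \frac{2 \left(-1 - 60\right)}{5}\right) = - 10 i \sqrt{10} - \left(1 - \frac{2 \left(-61\right)}{5}\right) = - 10 i \sqrt{10} - \left(1 - - \frac{122}{5}\right) = - 10 i \sqrt{10} - \left(1 + \frac{122}{5}\right) = - 10 i \sqrt{10} - \frac{127}{5} = - \frac{127}{5} - 10 i \sqrt{10}$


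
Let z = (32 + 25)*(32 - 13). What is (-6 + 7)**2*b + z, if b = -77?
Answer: 1006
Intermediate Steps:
z = 1083 (z = 57*19 = 1083)
(-6 + 7)**2*b + z = (-6 + 7)**2*(-77) + 1083 = 1**2*(-77) + 1083 = 1*(-77) + 1083 = -77 + 1083 = 1006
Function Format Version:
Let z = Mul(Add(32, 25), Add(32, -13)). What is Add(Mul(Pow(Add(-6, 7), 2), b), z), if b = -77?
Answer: 1006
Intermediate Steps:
z = 1083 (z = Mul(57, 19) = 1083)
Add(Mul(Pow(Add(-6, 7), 2), b), z) = Add(Mul(Pow(Add(-6, 7), 2), -77), 1083) = Add(Mul(Pow(1, 2), -77), 1083) = Add(Mul(1, -77), 1083) = Add(-77, 1083) = 1006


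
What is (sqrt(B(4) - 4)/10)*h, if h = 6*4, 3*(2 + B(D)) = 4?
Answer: 4*I*sqrt(42)/5 ≈ 5.1846*I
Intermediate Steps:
B(D) = -2/3 (B(D) = -2 + (1/3)*4 = -2 + 4/3 = -2/3)
h = 24
(sqrt(B(4) - 4)/10)*h = (sqrt(-2/3 - 4)/10)*24 = (sqrt(-14/3)/10)*24 = ((I*sqrt(42)/3)/10)*24 = (I*sqrt(42)/30)*24 = 4*I*sqrt(42)/5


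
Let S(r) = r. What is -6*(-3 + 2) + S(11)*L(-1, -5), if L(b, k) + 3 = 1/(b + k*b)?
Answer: -97/4 ≈ -24.250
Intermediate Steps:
L(b, k) = -3 + 1/(b + b*k) (L(b, k) = -3 + 1/(b + k*b) = -3 + 1/(b + b*k))
-6*(-3 + 2) + S(11)*L(-1, -5) = -6*(-3 + 2) + 11*((1 - 3*(-1) - 3*(-1)*(-5))/((-1)*(1 - 5))) = -6*(-1) + 11*(-1*(1 + 3 - 15)/(-4)) = 6 + 11*(-1*(-¼)*(-11)) = 6 + 11*(-11/4) = 6 - 121/4 = -97/4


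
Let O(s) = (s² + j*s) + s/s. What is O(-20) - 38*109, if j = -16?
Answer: -3421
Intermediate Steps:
O(s) = 1 + s² - 16*s (O(s) = (s² - 16*s) + s/s = (s² - 16*s) + 1 = 1 + s² - 16*s)
O(-20) - 38*109 = (1 + (-20)² - 16*(-20)) - 38*109 = (1 + 400 + 320) - 4142 = 721 - 4142 = -3421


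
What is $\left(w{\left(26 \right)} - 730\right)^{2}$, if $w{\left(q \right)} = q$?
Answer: $495616$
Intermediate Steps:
$\left(w{\left(26 \right)} - 730\right)^{2} = \left(26 - 730\right)^{2} = \left(-704\right)^{2} = 495616$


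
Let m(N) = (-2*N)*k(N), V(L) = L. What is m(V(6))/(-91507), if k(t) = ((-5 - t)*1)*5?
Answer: -660/91507 ≈ -0.0072126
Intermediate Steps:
k(t) = -25 - 5*t (k(t) = (-5 - t)*5 = -25 - 5*t)
m(N) = -2*N*(-25 - 5*N) (m(N) = (-2*N)*(-25 - 5*N) = -2*N*(-25 - 5*N))
m(V(6))/(-91507) = (10*6*(5 + 6))/(-91507) = (10*6*11)*(-1/91507) = 660*(-1/91507) = -660/91507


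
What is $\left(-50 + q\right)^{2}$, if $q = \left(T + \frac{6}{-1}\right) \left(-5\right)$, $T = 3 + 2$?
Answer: $2025$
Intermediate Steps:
$T = 5$
$q = 5$ ($q = \left(5 + \frac{6}{-1}\right) \left(-5\right) = \left(5 + 6 \left(-1\right)\right) \left(-5\right) = \left(5 - 6\right) \left(-5\right) = \left(-1\right) \left(-5\right) = 5$)
$\left(-50 + q\right)^{2} = \left(-50 + 5\right)^{2} = \left(-45\right)^{2} = 2025$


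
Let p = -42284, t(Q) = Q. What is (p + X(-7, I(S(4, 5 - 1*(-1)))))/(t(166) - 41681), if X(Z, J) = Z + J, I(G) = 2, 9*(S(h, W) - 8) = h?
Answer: 42289/41515 ≈ 1.0186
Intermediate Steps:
S(h, W) = 8 + h/9
X(Z, J) = J + Z
(p + X(-7, I(S(4, 5 - 1*(-1)))))/(t(166) - 41681) = (-42284 + (2 - 7))/(166 - 41681) = (-42284 - 5)/(-41515) = -42289*(-1/41515) = 42289/41515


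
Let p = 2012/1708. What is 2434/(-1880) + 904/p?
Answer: 362235369/472820 ≈ 766.12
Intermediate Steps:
p = 503/427 (p = 2012*(1/1708) = 503/427 ≈ 1.1780)
2434/(-1880) + 904/p = 2434/(-1880) + 904/(503/427) = 2434*(-1/1880) + 904*(427/503) = -1217/940 + 386008/503 = 362235369/472820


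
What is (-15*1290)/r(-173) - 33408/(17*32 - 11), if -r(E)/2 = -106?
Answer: -8698023/56498 ≈ -153.95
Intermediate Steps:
r(E) = 212 (r(E) = -2*(-106) = 212)
(-15*1290)/r(-173) - 33408/(17*32 - 11) = -15*1290/212 - 33408/(17*32 - 11) = -19350*1/212 - 33408/(544 - 11) = -9675/106 - 33408/533 = -8698023/56498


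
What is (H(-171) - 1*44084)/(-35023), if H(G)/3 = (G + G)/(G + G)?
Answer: 44081/35023 ≈ 1.2586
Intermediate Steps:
H(G) = 3 (H(G) = 3*((G + G)/(G + G)) = 3*((2*G)/((2*G))) = 3*((2*G)*(1/(2*G))) = 3*1 = 3)
(H(-171) - 1*44084)/(-35023) = (3 - 1*44084)/(-35023) = (3 - 44084)*(-1/35023) = -44081*(-1/35023) = 44081/35023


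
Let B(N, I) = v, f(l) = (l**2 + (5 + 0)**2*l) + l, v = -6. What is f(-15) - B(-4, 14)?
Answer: -159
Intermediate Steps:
f(l) = l**2 + 26*l (f(l) = (l**2 + 5**2*l) + l = (l**2 + 25*l) + l = l**2 + 26*l)
B(N, I) = -6
f(-15) - B(-4, 14) = -15*(26 - 15) - 1*(-6) = -15*11 + 6 = -165 + 6 = -159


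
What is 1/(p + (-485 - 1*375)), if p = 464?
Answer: -1/396 ≈ -0.0025253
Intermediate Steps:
1/(p + (-485 - 1*375)) = 1/(464 + (-485 - 1*375)) = 1/(464 + (-485 - 375)) = 1/(464 - 860) = 1/(-396) = -1/396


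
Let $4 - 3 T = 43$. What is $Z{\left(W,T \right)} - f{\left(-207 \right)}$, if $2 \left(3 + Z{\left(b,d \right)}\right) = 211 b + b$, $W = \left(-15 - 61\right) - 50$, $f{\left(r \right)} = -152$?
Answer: $-13207$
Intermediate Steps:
$T = -13$ ($T = \frac{4}{3} - \frac{43}{3} = -13$)
$W = -126$ ($W = -76 - 50 = -126$)
$Z{\left(b,d \right)} = -3 + 106 b$ ($Z{\left(b,d \right)} = -3 + \frac{211 b + b}{2} = -3 + \frac{212 b}{2} = -3 + 106 b$)
$Z{\left(W,T \right)} - f{\left(-207 \right)} = \left(-3 + 106 \left(-126\right)\right) - -152 = \left(-3 - 13356\right) + 152 = -13359 + 152 = -13207$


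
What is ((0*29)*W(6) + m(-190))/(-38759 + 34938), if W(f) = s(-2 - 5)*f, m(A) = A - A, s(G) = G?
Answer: 0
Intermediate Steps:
m(A) = 0
W(f) = -7*f (W(f) = (-2 - 5)*f = -7*f)
((0*29)*W(6) + m(-190))/(-38759 + 34938) = ((0*29)*(-7*6) + 0)/(-38759 + 34938) = (0*(-42) + 0)/(-3821) = (0 + 0)*(-1/3821) = 0*(-1/3821) = 0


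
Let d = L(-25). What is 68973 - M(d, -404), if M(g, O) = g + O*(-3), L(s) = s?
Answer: 67786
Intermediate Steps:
d = -25
M(g, O) = g - 3*O
68973 - M(d, -404) = 68973 - (-25 - 3*(-404)) = 68973 - (-25 + 1212) = 68973 - 1*1187 = 68973 - 1187 = 67786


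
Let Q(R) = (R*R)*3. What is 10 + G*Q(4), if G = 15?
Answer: 730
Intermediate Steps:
Q(R) = 3*R**2 (Q(R) = R**2*3 = 3*R**2)
10 + G*Q(4) = 10 + 15*(3*4**2) = 10 + 15*(3*16) = 10 + 15*48 = 10 + 720 = 730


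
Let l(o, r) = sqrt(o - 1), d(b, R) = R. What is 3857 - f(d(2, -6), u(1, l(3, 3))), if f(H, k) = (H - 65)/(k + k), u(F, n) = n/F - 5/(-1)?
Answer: 177777/46 - 71*sqrt(2)/46 ≈ 3862.5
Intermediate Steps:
l(o, r) = sqrt(-1 + o)
u(F, n) = 5 + n/F (u(F, n) = n/F - 5*(-1) = n/F + 5 = 5 + n/F)
f(H, k) = (-65 + H)/(2*k) (f(H, k) = (-65 + H)/((2*k)) = (-65 + H)*(1/(2*k)) = (-65 + H)/(2*k))
3857 - f(d(2, -6), u(1, l(3, 3))) = 3857 - (-65 - 6)/(2*(5 + sqrt(-1 + 3)/1)) = 3857 - (-71)/(2*(5 + sqrt(2)*1)) = 3857 - (-71)/(2*(5 + sqrt(2))) = 3857 + 71/(2*(5 + sqrt(2)))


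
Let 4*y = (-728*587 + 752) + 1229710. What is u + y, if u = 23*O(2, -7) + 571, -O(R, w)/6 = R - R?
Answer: 402705/2 ≈ 2.0135e+5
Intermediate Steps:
O(R, w) = 0 (O(R, w) = -6*(R - R) = -6*0 = 0)
y = 401563/2 (y = ((-728*587 + 752) + 1229710)/4 = ((-427336 + 752) + 1229710)/4 = (-426584 + 1229710)/4 = (¼)*803126 = 401563/2 ≈ 2.0078e+5)
u = 571 (u = 23*0 + 571 = 0 + 571 = 571)
u + y = 571 + 401563/2 = 402705/2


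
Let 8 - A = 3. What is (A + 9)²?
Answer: 196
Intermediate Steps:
A = 5 (A = 8 - 1*3 = 8 - 3 = 5)
(A + 9)² = (5 + 9)² = 14² = 196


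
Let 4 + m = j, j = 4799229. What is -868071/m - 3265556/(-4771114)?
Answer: 5765236146503/11448824793325 ≈ 0.50357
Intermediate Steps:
m = 4799225 (m = -4 + 4799229 = 4799225)
-868071/m - 3265556/(-4771114) = -868071/4799225 - 3265556/(-4771114) = -868071*1/4799225 - 3265556*(-1/4771114) = -868071/4799225 + 1632778/2385557 = 5765236146503/11448824793325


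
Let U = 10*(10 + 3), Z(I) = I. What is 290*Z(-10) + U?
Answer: -2770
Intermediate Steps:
U = 130 (U = 10*13 = 130)
290*Z(-10) + U = 290*(-10) + 130 = -2900 + 130 = -2770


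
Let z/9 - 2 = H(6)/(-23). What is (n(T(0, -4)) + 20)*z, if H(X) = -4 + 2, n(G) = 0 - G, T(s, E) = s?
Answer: 8640/23 ≈ 375.65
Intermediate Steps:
n(G) = -G
H(X) = -2
z = 432/23 (z = 18 + 9*(-2/(-23)) = 18 + 9*(-2*(-1/23)) = 18 + 9*(2/23) = 18 + 18/23 = 432/23 ≈ 18.783)
(n(T(0, -4)) + 20)*z = (-1*0 + 20)*(432/23) = (0 + 20)*(432/23) = 20*(432/23) = 8640/23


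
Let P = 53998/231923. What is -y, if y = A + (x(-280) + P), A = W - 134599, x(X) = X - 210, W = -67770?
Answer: 47047613859/231923 ≈ 2.0286e+5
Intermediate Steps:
P = 53998/231923 (P = 53998*(1/231923) = 53998/231923 ≈ 0.23283)
x(X) = -210 + X
A = -202369 (A = -67770 - 134599 = -202369)
y = -47047613859/231923 (y = -202369 + ((-210 - 280) + 53998/231923) = -202369 + (-490 + 53998/231923) = -202369 - 113588272/231923 = -47047613859/231923 ≈ -2.0286e+5)
-y = -1*(-47047613859/231923) = 47047613859/231923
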